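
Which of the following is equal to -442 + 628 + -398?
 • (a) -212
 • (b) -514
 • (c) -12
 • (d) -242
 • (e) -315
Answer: a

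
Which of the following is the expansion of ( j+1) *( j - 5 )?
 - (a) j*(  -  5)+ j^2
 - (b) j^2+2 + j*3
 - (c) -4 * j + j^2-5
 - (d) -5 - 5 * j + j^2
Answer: c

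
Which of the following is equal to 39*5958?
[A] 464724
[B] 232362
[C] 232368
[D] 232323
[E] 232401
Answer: B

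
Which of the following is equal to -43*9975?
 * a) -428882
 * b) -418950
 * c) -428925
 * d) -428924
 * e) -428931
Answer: c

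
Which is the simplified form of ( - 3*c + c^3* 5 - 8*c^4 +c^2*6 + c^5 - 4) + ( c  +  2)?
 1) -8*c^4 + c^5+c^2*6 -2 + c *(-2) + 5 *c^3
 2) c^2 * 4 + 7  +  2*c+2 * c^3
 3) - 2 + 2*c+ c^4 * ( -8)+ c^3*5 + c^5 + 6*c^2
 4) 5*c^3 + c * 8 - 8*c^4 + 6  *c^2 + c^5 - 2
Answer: 1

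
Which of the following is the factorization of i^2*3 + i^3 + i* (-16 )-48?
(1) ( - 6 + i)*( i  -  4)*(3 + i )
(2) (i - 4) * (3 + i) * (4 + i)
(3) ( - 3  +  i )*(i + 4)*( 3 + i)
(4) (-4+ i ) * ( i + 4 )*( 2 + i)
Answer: 2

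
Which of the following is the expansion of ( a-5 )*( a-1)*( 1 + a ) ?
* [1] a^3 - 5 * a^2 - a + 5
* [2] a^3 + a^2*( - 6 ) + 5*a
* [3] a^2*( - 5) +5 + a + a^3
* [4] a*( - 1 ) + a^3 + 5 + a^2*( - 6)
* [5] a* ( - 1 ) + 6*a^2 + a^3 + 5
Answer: 1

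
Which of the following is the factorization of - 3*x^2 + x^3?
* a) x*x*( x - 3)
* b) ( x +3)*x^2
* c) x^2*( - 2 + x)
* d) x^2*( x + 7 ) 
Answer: a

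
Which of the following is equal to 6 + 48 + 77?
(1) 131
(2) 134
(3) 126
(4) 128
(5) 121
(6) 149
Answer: 1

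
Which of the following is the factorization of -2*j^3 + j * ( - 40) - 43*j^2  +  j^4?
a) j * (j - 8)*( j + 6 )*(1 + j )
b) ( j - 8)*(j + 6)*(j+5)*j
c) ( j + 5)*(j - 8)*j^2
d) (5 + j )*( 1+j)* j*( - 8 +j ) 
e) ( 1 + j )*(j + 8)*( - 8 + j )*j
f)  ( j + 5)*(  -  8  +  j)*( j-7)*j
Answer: d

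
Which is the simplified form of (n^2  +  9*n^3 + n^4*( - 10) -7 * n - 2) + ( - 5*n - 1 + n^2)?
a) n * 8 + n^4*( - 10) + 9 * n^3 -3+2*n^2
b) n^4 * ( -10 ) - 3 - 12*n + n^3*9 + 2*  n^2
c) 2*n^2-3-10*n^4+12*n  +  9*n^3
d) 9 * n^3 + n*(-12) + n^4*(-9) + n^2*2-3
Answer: b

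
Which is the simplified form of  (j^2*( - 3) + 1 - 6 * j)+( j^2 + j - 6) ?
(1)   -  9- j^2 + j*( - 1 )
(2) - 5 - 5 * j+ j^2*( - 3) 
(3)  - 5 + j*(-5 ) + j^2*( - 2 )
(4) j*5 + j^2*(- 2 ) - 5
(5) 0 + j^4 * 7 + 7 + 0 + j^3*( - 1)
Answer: 3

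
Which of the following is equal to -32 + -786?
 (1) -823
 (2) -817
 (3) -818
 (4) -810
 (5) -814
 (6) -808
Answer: 3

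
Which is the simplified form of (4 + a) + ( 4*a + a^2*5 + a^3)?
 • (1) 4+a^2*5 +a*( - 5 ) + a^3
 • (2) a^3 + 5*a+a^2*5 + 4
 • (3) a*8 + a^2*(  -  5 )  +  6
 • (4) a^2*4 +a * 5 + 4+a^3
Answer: 2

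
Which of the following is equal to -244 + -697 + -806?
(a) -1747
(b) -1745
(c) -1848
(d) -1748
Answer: a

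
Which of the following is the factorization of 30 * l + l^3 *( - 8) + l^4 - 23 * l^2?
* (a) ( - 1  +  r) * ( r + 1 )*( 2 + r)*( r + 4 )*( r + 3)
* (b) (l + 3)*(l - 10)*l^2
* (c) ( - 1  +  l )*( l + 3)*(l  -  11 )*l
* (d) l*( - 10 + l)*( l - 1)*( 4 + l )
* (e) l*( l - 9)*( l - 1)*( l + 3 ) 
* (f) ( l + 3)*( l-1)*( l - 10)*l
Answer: f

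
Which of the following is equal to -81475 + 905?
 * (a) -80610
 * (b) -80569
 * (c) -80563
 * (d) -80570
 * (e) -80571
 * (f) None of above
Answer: d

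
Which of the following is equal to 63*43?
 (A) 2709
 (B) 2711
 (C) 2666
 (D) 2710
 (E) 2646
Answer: A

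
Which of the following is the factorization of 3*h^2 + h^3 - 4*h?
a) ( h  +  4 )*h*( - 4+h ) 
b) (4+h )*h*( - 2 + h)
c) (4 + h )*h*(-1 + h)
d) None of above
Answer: c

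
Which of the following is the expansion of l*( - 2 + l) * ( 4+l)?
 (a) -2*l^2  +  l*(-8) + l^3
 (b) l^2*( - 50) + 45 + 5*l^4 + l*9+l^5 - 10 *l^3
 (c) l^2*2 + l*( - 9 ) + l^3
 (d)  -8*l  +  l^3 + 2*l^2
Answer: d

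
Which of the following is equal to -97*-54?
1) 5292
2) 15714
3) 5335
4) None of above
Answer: 4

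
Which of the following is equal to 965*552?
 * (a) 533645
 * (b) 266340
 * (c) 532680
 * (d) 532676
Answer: c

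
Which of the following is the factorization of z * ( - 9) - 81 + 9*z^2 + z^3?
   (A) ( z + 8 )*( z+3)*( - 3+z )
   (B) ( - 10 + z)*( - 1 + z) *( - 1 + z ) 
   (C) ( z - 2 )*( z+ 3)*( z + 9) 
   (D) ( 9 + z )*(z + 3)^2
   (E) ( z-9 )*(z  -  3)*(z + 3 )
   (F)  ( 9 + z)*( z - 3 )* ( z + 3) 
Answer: F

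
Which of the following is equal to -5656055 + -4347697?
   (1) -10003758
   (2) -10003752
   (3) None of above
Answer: 2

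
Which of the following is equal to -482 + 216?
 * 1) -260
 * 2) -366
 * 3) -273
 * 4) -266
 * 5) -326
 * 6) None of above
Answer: 4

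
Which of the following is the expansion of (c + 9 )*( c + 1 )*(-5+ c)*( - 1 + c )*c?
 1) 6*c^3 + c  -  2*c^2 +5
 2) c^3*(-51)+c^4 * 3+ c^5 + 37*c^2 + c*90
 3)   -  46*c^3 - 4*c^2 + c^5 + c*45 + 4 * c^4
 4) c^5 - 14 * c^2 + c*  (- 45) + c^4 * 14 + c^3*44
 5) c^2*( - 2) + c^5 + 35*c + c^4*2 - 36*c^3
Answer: 3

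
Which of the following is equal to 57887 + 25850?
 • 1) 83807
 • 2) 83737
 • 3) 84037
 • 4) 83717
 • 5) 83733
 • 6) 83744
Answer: 2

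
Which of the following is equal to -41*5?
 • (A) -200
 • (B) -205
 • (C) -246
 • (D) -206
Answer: B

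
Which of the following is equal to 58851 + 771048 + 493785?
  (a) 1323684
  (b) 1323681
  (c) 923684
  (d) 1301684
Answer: a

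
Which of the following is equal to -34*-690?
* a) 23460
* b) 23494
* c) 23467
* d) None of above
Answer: a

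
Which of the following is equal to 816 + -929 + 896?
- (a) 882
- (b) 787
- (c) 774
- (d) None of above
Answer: d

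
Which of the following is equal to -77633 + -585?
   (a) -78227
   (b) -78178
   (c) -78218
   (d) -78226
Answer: c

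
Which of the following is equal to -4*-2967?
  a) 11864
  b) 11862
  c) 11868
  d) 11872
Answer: c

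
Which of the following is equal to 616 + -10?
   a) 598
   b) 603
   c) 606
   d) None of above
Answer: c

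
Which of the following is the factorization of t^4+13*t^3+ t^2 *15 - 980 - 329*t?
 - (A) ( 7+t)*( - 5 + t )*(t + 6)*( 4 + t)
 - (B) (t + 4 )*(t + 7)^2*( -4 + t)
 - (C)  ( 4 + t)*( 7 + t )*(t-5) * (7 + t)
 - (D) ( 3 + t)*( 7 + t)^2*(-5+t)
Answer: C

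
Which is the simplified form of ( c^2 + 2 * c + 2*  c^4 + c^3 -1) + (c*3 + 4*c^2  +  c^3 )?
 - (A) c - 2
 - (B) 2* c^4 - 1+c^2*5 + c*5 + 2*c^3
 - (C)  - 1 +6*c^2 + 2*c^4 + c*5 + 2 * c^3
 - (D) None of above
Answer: B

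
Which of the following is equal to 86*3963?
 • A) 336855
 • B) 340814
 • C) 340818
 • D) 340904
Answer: C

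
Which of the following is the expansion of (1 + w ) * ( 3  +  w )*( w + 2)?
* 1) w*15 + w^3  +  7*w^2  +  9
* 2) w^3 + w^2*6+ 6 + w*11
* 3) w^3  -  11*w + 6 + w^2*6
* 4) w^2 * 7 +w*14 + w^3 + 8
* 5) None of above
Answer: 2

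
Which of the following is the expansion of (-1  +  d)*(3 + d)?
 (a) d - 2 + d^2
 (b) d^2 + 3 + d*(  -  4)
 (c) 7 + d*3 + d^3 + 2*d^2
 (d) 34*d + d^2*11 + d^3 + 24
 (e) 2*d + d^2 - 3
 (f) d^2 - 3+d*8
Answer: e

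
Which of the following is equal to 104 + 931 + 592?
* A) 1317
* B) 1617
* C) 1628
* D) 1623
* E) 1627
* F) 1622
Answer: E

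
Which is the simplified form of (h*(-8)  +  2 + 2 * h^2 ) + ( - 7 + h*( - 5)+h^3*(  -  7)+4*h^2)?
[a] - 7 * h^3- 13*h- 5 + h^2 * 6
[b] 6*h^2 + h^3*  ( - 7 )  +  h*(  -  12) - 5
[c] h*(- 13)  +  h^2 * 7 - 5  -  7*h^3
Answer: a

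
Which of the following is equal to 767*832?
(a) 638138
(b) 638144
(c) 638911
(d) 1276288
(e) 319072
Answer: b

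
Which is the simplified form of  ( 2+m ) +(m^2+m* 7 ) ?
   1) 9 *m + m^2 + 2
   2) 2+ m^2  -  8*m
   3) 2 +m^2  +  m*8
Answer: 3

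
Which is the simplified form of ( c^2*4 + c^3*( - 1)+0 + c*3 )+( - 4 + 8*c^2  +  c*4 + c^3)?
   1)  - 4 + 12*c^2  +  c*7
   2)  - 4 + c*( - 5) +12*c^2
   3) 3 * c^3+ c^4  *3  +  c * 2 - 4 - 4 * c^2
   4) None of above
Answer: 1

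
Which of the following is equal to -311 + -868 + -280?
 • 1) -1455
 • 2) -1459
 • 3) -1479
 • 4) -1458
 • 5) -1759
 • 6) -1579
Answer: 2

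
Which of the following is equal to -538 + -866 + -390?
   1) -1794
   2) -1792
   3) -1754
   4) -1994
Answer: 1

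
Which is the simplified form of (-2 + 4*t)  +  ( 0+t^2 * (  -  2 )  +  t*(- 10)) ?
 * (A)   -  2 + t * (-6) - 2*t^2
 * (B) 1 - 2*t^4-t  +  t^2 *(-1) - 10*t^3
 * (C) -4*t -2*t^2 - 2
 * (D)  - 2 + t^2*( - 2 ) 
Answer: A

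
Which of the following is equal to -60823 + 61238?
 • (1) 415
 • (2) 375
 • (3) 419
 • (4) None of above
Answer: 1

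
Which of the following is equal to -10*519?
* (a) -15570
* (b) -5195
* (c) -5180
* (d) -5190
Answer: d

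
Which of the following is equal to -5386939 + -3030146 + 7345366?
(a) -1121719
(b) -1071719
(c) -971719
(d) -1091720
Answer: b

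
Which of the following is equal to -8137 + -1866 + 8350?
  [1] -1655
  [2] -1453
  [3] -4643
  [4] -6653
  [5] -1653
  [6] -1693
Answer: 5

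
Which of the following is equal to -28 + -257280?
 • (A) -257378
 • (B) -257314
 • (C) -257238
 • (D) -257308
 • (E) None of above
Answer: D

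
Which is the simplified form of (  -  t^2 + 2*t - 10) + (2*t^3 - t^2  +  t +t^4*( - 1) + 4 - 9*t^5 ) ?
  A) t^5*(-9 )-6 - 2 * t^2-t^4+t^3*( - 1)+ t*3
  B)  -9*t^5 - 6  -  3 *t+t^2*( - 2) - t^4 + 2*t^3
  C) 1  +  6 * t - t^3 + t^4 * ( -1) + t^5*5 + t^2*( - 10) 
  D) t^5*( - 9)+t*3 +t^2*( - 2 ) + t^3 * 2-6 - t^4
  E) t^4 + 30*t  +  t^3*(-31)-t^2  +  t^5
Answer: D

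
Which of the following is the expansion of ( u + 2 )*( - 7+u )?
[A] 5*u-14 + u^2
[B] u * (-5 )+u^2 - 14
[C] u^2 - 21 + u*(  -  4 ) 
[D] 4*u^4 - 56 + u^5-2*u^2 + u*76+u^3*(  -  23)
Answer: B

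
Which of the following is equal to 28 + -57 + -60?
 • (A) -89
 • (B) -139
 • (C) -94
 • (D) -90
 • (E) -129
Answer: A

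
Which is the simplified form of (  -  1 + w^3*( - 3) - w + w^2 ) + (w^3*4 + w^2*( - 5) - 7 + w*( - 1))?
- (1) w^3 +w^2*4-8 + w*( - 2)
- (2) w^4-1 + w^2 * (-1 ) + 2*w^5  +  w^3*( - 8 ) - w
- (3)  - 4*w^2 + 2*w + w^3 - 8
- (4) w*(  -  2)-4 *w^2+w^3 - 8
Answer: 4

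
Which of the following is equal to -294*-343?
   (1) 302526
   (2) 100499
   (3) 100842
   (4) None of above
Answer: 3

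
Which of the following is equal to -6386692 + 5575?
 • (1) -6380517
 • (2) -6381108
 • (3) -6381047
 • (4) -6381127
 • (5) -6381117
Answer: 5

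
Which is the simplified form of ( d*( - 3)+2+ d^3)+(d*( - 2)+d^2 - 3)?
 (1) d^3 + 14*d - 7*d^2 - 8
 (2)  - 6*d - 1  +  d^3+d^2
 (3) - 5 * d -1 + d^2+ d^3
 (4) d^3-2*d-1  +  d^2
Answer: 3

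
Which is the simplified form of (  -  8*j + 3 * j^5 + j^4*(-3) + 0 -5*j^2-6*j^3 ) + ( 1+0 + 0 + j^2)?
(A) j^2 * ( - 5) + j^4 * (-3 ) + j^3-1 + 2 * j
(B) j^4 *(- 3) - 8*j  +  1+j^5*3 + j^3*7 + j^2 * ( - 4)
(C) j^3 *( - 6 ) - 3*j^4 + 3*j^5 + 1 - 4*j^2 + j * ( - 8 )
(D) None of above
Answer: C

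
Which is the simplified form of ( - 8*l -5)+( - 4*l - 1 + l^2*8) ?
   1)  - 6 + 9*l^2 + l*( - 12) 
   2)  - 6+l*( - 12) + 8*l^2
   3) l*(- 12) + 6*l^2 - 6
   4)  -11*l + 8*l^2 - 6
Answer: 2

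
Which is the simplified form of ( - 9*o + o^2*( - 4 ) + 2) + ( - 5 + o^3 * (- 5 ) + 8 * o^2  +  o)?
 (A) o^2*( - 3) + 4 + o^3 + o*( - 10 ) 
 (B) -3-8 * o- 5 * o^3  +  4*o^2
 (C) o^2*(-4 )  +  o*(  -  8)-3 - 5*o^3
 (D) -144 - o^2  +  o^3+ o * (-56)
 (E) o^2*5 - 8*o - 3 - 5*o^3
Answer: B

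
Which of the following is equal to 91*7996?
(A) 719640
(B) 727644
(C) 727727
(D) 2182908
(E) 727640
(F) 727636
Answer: F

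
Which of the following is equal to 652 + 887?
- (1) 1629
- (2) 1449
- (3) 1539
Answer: 3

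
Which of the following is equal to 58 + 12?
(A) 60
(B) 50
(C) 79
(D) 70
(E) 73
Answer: D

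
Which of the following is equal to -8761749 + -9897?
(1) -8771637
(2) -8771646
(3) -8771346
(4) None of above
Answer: 2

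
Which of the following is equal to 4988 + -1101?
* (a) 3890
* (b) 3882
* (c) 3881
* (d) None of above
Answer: d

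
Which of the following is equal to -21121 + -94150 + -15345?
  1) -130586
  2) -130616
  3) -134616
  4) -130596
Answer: 2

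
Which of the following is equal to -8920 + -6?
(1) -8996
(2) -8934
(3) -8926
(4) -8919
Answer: 3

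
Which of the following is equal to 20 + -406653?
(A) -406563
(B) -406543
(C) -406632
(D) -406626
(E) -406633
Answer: E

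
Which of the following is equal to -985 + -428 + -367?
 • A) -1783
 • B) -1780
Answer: B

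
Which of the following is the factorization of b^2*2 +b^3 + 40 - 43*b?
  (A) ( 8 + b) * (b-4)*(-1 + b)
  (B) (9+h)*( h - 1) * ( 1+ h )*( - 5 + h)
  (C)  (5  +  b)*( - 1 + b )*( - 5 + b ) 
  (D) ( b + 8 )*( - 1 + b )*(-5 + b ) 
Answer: D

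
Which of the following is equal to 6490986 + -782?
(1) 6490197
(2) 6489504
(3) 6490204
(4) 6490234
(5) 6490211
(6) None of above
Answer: 3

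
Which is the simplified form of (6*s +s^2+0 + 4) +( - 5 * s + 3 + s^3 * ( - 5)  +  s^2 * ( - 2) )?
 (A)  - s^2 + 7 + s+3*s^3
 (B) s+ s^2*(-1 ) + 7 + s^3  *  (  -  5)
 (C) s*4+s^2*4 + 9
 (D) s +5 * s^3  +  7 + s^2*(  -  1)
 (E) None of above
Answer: B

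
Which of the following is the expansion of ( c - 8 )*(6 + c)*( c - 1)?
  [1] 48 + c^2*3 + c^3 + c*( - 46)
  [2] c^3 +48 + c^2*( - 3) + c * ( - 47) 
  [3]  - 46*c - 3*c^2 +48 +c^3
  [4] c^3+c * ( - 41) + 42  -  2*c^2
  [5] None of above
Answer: 3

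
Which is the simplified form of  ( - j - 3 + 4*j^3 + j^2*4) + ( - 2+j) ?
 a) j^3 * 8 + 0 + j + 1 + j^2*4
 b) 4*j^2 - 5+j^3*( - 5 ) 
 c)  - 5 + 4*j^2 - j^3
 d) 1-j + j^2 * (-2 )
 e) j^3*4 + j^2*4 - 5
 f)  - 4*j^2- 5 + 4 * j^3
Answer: e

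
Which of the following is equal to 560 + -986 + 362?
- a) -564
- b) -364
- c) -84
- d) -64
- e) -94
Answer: d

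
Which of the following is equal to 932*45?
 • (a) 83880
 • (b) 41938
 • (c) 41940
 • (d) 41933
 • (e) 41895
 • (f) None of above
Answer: c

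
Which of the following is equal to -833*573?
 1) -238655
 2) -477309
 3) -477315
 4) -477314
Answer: 2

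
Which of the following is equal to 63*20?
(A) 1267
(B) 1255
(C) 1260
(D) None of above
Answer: C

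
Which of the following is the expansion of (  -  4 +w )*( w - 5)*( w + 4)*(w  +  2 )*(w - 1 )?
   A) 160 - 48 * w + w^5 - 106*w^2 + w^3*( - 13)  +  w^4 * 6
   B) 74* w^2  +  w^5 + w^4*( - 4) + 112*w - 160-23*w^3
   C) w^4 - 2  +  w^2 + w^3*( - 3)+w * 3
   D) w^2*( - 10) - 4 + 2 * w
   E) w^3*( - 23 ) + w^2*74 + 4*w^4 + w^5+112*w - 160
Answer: B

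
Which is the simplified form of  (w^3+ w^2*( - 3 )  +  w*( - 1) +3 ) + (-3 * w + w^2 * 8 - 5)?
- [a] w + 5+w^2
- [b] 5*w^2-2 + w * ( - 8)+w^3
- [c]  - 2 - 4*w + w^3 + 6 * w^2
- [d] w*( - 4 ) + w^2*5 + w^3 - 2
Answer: d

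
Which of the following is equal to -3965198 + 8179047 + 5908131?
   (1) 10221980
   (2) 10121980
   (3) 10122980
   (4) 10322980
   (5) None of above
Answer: 2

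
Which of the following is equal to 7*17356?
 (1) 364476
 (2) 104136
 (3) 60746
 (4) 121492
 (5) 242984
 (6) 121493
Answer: 4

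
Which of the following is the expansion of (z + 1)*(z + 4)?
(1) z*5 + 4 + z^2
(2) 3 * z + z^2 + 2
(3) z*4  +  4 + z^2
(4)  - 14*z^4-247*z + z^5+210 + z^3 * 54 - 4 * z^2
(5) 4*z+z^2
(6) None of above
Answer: 1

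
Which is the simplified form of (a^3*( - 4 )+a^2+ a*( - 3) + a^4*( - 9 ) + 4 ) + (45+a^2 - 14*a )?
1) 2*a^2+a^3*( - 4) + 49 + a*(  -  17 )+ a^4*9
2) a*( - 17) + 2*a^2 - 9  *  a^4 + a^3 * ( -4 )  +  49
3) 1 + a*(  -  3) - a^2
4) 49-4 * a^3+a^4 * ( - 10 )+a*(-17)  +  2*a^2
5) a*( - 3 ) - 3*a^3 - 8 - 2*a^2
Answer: 2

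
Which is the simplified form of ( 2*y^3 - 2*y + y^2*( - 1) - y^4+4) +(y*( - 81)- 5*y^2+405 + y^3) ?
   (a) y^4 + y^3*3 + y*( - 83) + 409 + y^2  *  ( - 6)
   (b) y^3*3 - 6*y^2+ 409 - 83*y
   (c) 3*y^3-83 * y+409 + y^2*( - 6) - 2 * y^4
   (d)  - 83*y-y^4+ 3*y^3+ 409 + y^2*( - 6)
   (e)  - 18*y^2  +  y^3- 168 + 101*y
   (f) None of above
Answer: d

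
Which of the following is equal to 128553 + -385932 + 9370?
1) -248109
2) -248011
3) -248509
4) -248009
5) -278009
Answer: 4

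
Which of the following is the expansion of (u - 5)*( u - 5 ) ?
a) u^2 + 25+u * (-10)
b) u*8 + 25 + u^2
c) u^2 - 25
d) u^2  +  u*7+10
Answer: a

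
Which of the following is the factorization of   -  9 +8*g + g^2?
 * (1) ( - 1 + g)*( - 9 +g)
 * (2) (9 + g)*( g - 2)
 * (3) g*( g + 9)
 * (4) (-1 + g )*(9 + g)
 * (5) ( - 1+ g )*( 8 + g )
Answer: 4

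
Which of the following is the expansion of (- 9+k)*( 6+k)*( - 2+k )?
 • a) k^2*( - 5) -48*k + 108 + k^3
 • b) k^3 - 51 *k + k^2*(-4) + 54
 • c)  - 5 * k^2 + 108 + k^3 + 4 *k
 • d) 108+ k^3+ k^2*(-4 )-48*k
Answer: a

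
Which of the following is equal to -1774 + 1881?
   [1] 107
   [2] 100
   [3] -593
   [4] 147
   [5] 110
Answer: 1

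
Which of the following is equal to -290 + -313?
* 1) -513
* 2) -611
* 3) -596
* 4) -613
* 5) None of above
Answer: 5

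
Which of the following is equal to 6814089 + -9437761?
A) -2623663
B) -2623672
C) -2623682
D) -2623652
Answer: B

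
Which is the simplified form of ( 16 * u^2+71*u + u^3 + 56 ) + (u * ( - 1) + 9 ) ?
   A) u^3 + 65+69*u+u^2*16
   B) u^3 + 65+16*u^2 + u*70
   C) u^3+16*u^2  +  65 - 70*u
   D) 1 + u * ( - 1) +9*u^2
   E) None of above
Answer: B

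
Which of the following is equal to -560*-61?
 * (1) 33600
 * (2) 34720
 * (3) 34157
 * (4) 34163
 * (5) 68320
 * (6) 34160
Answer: 6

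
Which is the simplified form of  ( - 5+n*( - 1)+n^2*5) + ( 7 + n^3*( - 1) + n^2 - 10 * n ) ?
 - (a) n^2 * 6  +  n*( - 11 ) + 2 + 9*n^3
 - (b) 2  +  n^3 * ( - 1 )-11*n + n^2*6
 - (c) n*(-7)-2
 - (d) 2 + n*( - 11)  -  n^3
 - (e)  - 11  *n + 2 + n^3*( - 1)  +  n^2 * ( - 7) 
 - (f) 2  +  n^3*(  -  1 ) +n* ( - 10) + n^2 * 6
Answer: b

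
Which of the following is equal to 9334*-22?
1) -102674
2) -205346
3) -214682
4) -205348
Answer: 4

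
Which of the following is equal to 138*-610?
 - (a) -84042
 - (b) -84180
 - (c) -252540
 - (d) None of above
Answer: b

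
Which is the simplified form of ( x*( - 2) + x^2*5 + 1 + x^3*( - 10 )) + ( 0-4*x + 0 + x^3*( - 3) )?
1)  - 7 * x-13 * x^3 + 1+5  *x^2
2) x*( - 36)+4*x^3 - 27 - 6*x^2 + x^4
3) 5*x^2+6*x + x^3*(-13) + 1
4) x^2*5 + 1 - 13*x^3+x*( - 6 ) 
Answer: 4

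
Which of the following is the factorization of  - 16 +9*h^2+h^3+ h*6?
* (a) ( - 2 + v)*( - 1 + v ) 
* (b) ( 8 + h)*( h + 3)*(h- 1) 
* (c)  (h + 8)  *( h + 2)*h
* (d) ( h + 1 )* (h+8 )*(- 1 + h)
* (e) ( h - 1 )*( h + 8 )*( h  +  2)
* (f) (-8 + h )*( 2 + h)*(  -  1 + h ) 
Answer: e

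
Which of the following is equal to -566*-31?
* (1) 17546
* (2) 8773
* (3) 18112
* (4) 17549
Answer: 1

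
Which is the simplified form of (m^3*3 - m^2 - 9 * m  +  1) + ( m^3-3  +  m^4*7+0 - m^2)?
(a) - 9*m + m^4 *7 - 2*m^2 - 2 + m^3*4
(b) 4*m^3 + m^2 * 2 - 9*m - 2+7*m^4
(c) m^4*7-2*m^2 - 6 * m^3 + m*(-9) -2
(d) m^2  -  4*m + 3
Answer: a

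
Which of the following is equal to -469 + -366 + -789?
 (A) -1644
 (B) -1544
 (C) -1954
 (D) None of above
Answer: D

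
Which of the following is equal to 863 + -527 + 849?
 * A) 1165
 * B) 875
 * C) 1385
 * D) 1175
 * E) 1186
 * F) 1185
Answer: F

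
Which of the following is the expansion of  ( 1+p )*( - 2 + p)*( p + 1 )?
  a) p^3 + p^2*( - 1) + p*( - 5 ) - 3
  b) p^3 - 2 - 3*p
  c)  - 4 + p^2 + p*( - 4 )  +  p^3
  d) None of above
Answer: b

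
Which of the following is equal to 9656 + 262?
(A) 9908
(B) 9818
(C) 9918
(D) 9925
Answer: C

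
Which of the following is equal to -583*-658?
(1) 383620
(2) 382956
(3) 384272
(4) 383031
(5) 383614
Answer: 5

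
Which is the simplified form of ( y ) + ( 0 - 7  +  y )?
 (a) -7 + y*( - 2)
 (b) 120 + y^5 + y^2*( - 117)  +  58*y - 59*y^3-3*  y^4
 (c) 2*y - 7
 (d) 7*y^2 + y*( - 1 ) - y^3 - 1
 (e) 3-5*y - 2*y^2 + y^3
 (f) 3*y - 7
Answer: c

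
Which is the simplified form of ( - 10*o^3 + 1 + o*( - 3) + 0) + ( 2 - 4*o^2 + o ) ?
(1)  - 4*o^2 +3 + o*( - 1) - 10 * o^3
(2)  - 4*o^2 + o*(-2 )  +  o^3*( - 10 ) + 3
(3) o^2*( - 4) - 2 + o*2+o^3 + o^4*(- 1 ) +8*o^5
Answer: 2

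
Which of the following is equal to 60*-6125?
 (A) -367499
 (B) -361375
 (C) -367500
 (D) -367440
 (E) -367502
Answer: C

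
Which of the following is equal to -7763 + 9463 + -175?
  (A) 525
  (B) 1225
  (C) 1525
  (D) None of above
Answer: C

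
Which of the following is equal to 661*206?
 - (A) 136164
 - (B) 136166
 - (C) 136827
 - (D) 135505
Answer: B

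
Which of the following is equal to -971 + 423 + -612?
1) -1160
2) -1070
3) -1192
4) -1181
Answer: 1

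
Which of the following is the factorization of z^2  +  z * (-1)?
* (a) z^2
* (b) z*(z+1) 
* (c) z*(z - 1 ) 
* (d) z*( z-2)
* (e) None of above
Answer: c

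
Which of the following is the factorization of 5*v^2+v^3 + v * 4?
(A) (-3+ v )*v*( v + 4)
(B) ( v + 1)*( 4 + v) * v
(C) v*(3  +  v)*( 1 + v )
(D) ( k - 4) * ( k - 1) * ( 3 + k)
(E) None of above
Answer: B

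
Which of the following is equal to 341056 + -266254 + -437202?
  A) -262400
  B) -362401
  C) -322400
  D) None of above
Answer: D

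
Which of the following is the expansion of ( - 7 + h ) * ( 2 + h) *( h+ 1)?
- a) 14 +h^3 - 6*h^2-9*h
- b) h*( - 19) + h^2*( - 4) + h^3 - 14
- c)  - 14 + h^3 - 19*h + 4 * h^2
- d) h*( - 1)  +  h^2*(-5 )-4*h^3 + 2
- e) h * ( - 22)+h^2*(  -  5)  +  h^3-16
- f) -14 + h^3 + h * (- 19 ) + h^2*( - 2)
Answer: b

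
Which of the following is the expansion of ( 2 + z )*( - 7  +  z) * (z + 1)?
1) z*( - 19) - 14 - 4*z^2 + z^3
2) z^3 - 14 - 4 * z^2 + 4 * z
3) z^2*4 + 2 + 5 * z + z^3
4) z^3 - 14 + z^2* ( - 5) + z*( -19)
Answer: 1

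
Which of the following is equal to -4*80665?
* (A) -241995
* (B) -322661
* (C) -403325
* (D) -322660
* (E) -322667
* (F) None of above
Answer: D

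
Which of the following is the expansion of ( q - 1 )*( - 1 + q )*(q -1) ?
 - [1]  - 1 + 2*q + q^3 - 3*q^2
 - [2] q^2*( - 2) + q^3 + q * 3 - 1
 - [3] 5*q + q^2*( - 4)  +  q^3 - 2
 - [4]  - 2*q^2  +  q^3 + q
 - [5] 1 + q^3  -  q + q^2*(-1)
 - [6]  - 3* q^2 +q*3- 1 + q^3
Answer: 6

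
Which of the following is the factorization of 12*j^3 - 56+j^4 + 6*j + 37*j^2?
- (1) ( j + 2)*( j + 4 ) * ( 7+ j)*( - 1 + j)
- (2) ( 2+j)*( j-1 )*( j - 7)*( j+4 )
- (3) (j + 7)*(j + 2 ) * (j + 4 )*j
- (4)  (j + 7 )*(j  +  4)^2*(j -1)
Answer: 1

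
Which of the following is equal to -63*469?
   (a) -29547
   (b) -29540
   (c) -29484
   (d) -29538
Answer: a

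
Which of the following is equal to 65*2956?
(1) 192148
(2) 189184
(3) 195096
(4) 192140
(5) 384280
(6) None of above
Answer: 4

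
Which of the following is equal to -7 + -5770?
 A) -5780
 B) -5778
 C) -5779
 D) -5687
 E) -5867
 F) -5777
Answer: F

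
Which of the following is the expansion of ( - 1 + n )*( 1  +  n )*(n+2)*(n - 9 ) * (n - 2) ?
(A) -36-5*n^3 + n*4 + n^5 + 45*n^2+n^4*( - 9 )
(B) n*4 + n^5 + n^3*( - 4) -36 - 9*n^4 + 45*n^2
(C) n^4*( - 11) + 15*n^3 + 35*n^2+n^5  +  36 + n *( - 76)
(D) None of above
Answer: A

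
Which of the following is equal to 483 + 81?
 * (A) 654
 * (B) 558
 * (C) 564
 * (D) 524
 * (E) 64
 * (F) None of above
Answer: C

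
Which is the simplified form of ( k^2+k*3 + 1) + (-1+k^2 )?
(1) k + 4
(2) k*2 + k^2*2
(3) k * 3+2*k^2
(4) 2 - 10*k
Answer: 3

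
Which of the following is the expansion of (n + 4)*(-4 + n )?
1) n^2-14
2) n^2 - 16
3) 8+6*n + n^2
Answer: 2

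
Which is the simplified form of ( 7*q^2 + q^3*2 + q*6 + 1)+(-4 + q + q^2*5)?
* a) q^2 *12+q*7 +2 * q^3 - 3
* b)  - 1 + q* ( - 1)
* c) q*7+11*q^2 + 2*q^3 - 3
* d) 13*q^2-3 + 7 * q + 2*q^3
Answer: a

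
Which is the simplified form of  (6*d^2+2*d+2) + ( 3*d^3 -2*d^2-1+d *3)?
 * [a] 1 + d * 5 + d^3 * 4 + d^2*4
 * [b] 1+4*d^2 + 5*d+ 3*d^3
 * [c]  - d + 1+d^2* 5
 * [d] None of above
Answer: b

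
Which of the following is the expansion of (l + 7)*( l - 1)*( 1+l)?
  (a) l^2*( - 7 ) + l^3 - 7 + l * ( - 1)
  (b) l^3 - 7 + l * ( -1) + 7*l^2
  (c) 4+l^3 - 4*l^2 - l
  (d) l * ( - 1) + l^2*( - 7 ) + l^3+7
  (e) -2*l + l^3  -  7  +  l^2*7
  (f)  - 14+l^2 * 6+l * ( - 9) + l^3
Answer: b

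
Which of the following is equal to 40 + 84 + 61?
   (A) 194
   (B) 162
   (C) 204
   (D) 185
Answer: D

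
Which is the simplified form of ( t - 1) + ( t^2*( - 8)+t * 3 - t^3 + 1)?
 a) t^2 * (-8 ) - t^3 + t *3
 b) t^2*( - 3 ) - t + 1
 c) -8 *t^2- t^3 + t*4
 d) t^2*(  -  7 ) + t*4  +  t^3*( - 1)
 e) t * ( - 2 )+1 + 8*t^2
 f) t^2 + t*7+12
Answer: c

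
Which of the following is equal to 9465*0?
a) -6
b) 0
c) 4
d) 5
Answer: b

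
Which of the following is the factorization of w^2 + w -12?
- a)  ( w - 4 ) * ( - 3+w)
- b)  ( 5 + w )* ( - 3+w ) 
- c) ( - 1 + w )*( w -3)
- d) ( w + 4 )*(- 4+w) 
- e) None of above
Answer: e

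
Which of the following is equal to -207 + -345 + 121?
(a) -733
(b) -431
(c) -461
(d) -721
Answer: b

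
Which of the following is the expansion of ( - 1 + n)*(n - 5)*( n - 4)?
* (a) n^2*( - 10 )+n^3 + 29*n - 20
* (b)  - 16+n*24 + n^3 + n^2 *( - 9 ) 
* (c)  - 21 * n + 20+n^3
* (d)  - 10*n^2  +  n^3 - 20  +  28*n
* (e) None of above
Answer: a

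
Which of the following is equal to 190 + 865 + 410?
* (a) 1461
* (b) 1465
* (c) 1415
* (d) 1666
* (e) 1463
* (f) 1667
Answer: b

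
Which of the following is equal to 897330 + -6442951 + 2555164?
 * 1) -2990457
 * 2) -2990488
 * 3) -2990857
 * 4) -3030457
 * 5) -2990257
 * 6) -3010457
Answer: 1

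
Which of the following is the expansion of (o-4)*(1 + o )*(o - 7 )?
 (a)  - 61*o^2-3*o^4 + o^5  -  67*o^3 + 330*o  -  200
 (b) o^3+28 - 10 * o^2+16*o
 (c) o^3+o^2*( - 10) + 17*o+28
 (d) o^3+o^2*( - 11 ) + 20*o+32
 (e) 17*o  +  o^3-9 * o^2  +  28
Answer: c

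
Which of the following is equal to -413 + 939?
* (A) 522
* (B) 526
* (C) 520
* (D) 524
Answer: B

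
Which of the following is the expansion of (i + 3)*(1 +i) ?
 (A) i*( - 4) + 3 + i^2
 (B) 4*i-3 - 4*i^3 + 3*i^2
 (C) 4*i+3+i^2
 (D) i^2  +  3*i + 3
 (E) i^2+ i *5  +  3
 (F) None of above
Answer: C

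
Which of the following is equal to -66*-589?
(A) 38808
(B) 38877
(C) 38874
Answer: C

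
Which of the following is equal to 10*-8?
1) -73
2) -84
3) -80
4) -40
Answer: 3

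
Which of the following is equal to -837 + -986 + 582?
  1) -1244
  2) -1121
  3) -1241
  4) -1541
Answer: 3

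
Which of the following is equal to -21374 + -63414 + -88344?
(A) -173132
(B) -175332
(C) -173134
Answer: A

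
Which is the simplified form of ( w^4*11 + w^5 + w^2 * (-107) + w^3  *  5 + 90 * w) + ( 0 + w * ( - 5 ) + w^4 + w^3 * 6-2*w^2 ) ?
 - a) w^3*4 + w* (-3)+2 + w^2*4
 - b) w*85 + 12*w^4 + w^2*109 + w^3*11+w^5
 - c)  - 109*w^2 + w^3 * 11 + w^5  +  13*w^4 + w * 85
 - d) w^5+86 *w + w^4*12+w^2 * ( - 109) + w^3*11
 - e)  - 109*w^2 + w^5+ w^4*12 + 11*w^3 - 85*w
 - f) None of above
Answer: f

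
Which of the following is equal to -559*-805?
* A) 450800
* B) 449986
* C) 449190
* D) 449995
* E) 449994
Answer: D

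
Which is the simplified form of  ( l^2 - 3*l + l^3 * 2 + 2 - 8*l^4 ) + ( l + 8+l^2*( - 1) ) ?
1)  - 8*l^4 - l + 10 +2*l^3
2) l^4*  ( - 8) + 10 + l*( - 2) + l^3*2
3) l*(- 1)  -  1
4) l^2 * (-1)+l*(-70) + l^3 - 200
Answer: 2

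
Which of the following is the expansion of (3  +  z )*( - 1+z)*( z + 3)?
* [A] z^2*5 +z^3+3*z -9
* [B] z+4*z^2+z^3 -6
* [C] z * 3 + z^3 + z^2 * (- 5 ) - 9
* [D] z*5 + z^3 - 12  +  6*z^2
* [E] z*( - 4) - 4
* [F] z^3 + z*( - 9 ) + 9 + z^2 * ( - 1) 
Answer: A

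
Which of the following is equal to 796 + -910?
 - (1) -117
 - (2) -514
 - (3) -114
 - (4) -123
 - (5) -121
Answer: 3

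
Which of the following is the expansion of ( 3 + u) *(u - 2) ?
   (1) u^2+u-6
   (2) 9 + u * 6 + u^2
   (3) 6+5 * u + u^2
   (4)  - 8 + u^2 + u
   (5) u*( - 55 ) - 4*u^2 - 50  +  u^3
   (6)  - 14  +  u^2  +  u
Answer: 1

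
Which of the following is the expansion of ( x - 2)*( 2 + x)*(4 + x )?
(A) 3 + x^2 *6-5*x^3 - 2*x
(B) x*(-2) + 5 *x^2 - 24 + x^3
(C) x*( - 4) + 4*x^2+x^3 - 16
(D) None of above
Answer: C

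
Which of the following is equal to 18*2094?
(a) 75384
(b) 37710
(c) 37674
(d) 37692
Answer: d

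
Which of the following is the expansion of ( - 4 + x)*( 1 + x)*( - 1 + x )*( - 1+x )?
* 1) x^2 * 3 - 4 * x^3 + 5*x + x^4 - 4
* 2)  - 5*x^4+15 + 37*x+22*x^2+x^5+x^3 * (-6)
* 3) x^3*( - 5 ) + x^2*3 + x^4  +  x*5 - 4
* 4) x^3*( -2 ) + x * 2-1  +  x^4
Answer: 3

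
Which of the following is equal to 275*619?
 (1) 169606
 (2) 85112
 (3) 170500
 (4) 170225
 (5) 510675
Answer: 4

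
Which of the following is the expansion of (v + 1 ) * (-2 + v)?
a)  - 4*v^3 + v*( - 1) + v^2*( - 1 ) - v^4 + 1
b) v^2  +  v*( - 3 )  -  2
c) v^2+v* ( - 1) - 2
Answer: c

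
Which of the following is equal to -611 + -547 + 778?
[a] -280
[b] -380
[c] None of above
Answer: b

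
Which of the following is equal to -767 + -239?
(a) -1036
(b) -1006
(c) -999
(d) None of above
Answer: b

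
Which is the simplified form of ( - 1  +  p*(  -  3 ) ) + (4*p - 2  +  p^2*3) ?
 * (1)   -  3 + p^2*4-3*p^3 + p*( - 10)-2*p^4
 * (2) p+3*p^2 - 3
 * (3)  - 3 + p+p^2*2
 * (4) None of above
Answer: 2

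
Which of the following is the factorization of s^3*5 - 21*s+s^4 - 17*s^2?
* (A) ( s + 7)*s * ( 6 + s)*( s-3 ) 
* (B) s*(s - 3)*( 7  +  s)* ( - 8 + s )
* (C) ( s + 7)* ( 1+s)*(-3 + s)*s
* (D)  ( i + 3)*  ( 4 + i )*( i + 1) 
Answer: C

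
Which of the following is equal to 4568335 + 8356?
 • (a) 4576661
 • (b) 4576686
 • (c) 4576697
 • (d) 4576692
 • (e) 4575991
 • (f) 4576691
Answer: f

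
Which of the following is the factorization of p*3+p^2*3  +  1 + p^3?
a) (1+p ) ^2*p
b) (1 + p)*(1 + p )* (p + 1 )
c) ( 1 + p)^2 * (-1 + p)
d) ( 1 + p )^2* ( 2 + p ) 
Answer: b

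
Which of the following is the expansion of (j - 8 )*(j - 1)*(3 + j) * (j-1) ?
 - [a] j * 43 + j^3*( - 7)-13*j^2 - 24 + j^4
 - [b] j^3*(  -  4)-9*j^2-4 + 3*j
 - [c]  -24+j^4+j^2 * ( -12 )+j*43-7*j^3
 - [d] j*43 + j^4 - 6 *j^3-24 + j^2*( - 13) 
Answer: a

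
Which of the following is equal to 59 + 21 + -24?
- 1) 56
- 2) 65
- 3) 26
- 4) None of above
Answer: 1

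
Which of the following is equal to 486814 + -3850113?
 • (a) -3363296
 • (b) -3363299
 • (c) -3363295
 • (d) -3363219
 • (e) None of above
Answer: b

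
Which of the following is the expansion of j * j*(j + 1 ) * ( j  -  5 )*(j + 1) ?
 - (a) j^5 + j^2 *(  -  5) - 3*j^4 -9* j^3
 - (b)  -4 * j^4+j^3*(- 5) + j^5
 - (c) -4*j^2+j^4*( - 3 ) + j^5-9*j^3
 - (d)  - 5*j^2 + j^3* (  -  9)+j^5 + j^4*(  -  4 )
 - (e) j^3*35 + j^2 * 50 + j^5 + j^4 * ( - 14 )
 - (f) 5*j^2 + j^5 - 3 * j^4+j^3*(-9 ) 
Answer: a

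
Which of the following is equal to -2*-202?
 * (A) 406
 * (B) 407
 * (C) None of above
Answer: C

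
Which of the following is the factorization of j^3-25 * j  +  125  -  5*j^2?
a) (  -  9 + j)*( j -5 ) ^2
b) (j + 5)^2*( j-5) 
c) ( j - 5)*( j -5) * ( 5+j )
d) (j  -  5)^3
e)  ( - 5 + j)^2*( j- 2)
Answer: c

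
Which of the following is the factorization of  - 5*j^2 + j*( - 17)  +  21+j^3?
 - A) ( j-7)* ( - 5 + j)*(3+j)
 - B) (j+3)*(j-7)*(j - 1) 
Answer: B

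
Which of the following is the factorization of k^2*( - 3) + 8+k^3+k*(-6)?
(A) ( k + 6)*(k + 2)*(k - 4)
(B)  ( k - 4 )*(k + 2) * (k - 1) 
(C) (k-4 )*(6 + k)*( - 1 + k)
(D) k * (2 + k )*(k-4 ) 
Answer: B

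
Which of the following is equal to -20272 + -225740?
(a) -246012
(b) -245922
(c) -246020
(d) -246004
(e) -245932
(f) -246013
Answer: a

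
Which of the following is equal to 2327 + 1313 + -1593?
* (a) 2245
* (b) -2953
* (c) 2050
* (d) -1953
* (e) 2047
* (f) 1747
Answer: e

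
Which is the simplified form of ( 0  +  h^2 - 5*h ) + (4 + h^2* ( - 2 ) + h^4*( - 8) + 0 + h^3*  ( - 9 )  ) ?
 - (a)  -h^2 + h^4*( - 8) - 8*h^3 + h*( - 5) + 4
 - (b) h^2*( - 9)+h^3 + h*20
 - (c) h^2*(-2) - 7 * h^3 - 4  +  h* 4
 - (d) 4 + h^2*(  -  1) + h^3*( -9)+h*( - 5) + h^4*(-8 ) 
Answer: d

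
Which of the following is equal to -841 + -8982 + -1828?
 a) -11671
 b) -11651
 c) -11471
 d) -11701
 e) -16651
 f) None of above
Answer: b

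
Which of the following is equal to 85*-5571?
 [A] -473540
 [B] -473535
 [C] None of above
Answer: B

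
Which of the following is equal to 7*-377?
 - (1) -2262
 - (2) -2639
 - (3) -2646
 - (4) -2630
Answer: 2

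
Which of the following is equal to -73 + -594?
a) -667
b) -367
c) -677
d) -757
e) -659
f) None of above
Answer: a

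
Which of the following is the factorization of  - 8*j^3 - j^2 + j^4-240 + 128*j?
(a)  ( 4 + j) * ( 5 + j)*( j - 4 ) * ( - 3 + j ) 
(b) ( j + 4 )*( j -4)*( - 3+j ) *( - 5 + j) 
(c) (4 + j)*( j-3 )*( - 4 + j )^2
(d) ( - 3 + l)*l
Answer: b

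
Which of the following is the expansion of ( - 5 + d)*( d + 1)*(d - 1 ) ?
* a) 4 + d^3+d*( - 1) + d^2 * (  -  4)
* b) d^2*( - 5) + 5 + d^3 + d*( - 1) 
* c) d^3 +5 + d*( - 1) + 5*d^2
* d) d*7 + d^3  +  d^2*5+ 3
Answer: b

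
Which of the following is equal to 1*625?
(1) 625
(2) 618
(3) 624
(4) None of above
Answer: 1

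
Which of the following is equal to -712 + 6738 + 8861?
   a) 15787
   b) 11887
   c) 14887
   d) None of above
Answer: c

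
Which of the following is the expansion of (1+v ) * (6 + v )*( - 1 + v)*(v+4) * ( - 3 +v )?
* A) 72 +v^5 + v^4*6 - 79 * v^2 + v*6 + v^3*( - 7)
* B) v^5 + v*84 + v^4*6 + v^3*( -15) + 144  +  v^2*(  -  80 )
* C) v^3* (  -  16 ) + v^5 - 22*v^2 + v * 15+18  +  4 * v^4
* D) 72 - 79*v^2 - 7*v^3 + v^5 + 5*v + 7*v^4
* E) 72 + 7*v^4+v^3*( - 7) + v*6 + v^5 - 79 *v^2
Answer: E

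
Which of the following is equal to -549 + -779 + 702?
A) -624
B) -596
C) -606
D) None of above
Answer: D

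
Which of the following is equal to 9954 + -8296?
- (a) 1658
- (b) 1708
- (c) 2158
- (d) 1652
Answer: a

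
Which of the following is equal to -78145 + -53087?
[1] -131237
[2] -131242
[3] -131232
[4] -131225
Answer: 3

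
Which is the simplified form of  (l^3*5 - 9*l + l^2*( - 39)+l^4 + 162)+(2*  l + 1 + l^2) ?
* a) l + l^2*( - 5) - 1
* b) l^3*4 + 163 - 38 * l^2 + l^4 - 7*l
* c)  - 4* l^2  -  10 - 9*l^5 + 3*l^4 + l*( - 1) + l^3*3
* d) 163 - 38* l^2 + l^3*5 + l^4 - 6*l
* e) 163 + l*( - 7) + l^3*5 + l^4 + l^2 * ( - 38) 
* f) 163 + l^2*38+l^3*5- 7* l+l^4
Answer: e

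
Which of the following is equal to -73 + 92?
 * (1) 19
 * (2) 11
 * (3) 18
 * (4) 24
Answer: 1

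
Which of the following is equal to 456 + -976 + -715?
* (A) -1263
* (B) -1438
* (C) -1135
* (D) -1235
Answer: D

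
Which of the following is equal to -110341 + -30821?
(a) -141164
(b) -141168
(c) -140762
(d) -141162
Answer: d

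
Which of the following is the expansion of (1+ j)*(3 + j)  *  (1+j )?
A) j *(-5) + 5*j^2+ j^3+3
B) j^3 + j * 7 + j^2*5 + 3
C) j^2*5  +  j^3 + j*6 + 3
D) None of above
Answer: B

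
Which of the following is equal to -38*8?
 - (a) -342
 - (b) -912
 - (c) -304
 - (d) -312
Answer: c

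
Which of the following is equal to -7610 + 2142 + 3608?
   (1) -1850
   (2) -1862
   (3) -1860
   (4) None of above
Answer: 3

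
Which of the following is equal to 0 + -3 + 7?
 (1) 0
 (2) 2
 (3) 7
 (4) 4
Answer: 4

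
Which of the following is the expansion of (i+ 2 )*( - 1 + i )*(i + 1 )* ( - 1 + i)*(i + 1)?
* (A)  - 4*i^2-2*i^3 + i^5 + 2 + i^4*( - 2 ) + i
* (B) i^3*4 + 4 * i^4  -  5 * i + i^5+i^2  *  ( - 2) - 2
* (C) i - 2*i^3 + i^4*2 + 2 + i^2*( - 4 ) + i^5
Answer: C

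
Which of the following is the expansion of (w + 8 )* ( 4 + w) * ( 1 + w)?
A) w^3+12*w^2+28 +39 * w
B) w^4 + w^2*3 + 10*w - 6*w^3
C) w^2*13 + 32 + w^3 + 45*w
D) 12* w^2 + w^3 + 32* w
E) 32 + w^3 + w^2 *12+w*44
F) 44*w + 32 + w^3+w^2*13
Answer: F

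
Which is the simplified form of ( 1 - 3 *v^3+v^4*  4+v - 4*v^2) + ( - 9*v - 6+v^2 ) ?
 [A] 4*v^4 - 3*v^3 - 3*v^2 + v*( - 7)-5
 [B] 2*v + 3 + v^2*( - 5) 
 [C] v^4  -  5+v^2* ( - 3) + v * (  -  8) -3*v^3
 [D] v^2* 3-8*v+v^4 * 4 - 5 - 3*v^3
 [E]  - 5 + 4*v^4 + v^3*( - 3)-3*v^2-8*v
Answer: E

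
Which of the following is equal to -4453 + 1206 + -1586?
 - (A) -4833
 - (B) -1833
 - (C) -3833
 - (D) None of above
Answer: A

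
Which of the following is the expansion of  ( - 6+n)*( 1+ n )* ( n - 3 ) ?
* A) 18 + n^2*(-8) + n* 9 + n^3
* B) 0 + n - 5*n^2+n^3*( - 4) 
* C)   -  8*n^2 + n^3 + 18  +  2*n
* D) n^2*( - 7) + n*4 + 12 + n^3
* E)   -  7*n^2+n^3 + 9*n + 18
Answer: A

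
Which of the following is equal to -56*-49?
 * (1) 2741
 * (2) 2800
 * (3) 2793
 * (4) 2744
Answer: 4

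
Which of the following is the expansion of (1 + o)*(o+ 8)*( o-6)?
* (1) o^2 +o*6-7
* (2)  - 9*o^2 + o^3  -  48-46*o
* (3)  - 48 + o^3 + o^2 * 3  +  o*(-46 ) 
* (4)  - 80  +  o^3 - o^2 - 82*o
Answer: 3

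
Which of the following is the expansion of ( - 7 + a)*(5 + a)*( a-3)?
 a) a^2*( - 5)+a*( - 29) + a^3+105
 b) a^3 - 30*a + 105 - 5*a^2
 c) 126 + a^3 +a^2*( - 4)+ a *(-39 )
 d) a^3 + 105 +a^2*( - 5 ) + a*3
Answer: a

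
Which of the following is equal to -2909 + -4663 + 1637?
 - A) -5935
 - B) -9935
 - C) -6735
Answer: A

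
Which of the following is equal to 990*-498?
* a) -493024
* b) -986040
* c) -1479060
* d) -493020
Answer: d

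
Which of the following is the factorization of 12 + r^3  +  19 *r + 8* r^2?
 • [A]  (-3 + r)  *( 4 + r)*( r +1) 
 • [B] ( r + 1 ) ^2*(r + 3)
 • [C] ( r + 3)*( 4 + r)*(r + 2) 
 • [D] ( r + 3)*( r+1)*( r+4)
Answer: D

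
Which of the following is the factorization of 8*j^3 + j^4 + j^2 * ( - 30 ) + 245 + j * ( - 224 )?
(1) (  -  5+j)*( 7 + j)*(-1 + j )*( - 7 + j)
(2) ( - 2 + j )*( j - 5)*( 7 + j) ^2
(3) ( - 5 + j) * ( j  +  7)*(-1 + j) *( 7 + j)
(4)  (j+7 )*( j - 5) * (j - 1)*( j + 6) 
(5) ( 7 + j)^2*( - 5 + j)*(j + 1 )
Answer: 3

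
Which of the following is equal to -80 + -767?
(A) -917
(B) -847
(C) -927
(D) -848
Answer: B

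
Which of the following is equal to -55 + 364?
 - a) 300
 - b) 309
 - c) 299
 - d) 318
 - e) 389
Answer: b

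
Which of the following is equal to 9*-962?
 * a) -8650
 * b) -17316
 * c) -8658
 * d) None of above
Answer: c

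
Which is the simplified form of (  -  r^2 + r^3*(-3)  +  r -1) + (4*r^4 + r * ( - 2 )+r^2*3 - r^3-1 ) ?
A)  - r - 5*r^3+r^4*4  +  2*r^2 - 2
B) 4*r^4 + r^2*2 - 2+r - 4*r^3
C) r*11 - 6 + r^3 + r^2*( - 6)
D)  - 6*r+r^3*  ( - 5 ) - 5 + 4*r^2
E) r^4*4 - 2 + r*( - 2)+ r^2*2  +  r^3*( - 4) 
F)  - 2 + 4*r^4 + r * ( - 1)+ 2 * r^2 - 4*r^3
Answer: F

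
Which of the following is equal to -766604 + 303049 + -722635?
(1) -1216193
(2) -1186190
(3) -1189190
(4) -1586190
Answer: 2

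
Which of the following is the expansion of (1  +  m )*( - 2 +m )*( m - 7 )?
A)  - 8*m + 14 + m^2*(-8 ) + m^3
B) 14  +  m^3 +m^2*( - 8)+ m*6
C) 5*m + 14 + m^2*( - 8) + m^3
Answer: C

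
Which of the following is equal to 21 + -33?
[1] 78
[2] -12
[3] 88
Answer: 2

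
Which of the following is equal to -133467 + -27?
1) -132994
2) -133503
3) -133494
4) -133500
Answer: 3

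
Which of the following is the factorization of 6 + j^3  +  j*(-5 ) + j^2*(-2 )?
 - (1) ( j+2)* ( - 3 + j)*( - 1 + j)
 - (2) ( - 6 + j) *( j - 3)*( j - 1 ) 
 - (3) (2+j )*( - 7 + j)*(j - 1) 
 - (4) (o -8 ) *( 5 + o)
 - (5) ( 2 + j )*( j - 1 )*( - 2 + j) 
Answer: 1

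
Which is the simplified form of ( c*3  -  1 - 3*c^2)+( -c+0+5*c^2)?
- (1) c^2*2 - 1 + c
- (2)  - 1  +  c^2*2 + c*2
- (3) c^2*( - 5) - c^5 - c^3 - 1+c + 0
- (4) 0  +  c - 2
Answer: 2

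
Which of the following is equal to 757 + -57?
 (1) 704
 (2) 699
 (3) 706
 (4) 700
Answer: 4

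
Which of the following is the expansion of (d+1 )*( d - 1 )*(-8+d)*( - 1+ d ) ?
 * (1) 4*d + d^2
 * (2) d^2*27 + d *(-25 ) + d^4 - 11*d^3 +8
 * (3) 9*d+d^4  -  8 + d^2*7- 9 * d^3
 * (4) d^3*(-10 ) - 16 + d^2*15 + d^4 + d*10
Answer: 3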